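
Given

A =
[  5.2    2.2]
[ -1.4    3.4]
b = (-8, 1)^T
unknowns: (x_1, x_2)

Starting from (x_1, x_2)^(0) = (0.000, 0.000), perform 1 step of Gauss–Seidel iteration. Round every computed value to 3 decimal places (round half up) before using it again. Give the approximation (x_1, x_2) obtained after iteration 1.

(-1.538, -0.339)

Iteration 1:
  x_1 = (-8 - (2.2)·0.000) / (5.2) = -1.538
  x_2 = (1 - (-1.4)·-1.538) / (3.4) = -0.339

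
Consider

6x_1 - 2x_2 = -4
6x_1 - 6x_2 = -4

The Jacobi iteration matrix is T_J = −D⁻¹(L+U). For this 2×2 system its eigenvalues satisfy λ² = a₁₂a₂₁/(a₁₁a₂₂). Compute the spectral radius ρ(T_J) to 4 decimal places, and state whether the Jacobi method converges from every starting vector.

a₁₂a₂₁/(a₁₁a₂₂) = (-2)·(6) / ((6)·(-6)) = 0.333333
ρ = √|0.333333| = √0.333333 = 0.5774
ρ < 1, so Jacobi converges

0.5774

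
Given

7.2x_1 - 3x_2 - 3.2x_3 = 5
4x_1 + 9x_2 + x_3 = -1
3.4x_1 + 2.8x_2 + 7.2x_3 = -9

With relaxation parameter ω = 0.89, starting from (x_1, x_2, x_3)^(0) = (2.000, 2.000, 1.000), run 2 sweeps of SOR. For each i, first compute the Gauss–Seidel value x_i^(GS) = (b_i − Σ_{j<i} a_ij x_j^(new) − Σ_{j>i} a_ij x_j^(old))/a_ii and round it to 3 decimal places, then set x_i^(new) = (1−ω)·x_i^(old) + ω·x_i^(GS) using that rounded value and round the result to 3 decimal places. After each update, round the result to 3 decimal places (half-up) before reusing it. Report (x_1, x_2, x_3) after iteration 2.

Iteration 1:
  x_1: GS value = (5 - (-3)·2.000 - (-3.2)·1.000) / (7.2) = 1.972;  x_1 ← (1−ω)·2.000 + ω·1.972 = 1.975
  x_2: GS value = (-1 - (4)·1.975 - (1)·1.000) / (9) = -1.100;  x_2 ← (1−ω)·2.000 + ω·-1.100 = -0.759
  x_3: GS value = (-9 - (3.4)·1.975 - (2.8)·-0.759) / (7.2) = -1.887;  x_3 ← (1−ω)·1.000 + ω·-1.887 = -1.569
Iteration 2:
  x_1: GS value = (5 - (-3)·-0.759 - (-3.2)·-1.569) / (7.2) = -0.319;  x_1 ← (1−ω)·1.975 + ω·-0.319 = -0.067
  x_2: GS value = (-1 - (4)·-0.067 - (1)·-1.569) / (9) = 0.093;  x_2 ← (1−ω)·-0.759 + ω·0.093 = -0.001
  x_3: GS value = (-9 - (3.4)·-0.067 - (2.8)·-0.001) / (7.2) = -1.218;  x_3 ← (1−ω)·-1.569 + ω·-1.218 = -1.257

(-0.067, -0.001, -1.257)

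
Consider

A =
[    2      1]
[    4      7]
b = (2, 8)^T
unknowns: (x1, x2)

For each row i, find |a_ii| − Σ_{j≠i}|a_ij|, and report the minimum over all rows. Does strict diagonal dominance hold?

row 1: |2| − (1) = 1
row 2: |7| − (4) = 3
minimum over rows = 1 → strictly diagonally dominant (convergence guaranteed)

1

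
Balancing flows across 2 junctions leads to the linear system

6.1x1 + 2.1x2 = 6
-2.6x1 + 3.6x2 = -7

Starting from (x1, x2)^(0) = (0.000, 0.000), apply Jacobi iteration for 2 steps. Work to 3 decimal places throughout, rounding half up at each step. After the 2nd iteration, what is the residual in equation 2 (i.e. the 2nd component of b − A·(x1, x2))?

Iteration 1:
  x1 = (6 - (2.1)·0.000) / (6.1) = 0.984
  x2 = (-7 - (-2.6)·0.000) / (3.6) = -1.944
Iteration 2:
  x1 = (6 - (2.1)·-1.944) / (6.1) = 1.653
  x2 = (-7 - (-2.6)·0.984) / (3.6) = -1.234
Residual b − A·x = (-1.492, 1.740)

1.740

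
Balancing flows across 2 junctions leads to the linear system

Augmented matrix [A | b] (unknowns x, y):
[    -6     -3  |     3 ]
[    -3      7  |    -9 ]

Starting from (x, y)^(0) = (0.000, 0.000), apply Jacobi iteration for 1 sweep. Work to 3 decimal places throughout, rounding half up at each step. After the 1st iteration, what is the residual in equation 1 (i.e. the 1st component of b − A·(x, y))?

Iteration 1:
  x = (3 - (-3)·0.000) / (-6) = -0.500
  y = (-9 - (-3)·0.000) / (7) = -1.286
Residual b − A·x = (-3.858, -1.498)

-3.858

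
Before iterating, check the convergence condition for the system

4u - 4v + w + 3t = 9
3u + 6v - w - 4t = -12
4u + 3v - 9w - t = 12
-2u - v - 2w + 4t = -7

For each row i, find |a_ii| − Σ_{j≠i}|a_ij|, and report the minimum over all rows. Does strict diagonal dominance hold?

-4

row 1: |4| − (4+1+3) = -4
row 2: |6| − (3+1+4) = -2
row 3: |-9| − (4+3+1) = 1
row 4: |4| − (2+1+2) = -1
minimum over rows = -4 → not strictly diagonally dominant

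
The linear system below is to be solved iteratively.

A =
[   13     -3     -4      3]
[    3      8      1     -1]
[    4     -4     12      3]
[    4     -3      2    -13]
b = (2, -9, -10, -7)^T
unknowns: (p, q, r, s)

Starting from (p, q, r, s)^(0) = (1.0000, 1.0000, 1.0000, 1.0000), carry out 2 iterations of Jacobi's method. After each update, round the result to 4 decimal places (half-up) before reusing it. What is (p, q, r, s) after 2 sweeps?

Iteration 1:
  p = (2 - (-3)·1.0000 - (-4)·1.0000 - (3)·1.0000) / (13) = 0.4615
  q = (-9 - (3)·1.0000 - (1)·1.0000 - (-1)·1.0000) / (8) = -1.5000
  r = (-10 - (4)·1.0000 - (-4)·1.0000 - (3)·1.0000) / (12) = -1.0833
  s = (-7 - (4)·1.0000 - (-3)·1.0000 - (2)·1.0000) / (-13) = 0.7692
Iteration 2:
  p = (2 - (-3)·-1.5000 - (-4)·-1.0833 - (3)·0.7692) / (13) = -0.7031
  q = (-9 - (3)·0.4615 - (1)·-1.0833 - (-1)·0.7692) / (8) = -1.0665
  r = (-10 - (4)·0.4615 - (-4)·-1.5000 - (3)·0.7692) / (12) = -1.6795
  s = (-7 - (4)·0.4615 - (-3)·-1.5000 - (2)·-1.0833) / (-13) = 0.8600

(-0.7031, -1.0665, -1.6795, 0.8600)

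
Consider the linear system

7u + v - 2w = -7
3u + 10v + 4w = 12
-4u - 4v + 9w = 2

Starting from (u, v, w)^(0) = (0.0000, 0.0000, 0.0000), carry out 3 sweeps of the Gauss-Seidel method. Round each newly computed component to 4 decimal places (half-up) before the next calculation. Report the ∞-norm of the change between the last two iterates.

Iteration 1:
  u = (-7 - (1)·0.0000 - (-2)·0.0000) / (7) = -1.0000
  v = (12 - (3)·-1.0000 - (4)·0.0000) / (10) = 1.5000
  w = (2 - (-4)·-1.0000 - (-4)·1.5000) / (9) = 0.4444
Iteration 2:
  u = (-7 - (1)·1.5000 - (-2)·0.4444) / (7) = -1.0873
  v = (12 - (3)·-1.0873 - (4)·0.4444) / (10) = 1.3484
  w = (2 - (-4)·-1.0873 - (-4)·1.3484) / (9) = 0.3383
Iteration 3:
  u = (-7 - (1)·1.3484 - (-2)·0.3383) / (7) = -1.0960
  v = (12 - (3)·-1.0960 - (4)·0.3383) / (10) = 1.3935
  w = (2 - (-4)·-1.0960 - (-4)·1.3935) / (9) = 0.3544
Change: (-0.0087, 0.0451, 0.0161) → max |·| = 0.0451

0.0451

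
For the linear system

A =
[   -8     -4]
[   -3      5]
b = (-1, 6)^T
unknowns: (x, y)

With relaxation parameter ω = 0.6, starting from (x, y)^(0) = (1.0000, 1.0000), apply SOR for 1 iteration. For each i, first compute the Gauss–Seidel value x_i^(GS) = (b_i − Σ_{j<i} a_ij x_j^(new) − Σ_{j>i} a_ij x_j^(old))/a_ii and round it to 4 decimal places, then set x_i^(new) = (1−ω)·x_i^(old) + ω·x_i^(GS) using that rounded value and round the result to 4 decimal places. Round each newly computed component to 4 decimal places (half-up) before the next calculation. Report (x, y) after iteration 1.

(0.1750, 1.1830)

Iteration 1:
  x: GS value = (-1 - (-4)·1.0000) / (-8) = -0.3750;  x ← (1−ω)·1.0000 + ω·-0.3750 = 0.1750
  y: GS value = (6 - (-3)·0.1750) / (5) = 1.3050;  y ← (1−ω)·1.0000 + ω·1.3050 = 1.1830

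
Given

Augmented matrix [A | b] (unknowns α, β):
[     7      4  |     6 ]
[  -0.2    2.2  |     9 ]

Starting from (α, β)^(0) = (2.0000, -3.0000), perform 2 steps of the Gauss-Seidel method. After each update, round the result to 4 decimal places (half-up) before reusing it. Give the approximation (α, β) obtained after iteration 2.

Iteration 1:
  α = (6 - (4)·-3.0000) / (7) = 2.5714
  β = (9 - (-0.2)·2.5714) / (2.2) = 4.3247
Iteration 2:
  α = (6 - (4)·4.3247) / (7) = -1.6141
  β = (9 - (-0.2)·-1.6141) / (2.2) = 3.9442

(-1.6141, 3.9442)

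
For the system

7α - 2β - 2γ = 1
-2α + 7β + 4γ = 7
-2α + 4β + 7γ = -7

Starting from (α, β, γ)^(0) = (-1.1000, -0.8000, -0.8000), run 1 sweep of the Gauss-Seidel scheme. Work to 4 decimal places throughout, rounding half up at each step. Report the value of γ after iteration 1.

Iteration 1:
  α = (1 - (-2)·-0.8000 - (-2)·-0.8000) / (7) = -0.3143
  β = (7 - (-2)·-0.3143 - (4)·-0.8000) / (7) = 1.3673
  γ = (-7 - (-2)·-0.3143 - (4)·1.3673) / (7) = -1.8711

-1.8711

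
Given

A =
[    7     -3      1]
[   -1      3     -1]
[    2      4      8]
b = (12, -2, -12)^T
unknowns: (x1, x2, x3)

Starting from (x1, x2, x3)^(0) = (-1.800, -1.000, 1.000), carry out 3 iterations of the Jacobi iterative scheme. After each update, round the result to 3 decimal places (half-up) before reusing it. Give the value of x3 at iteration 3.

Iteration 1:
  x1 = (12 - (-3)·-1.000 - (1)·1.000) / (7) = 1.143
  x2 = (-2 - (-1)·-1.800 - (-1)·1.000) / (3) = -0.933
  x3 = (-12 - (2)·-1.800 - (4)·-1.000) / (8) = -0.550
Iteration 2:
  x1 = (12 - (-3)·-0.933 - (1)·-0.550) / (7) = 1.393
  x2 = (-2 - (-1)·1.143 - (-1)·-0.550) / (3) = -0.469
  x3 = (-12 - (2)·1.143 - (4)·-0.933) / (8) = -1.319
Iteration 3:
  x1 = (12 - (-3)·-0.469 - (1)·-1.319) / (7) = 1.702
  x2 = (-2 - (-1)·1.393 - (-1)·-1.319) / (3) = -0.642
  x3 = (-12 - (2)·1.393 - (4)·-0.469) / (8) = -1.614

-1.614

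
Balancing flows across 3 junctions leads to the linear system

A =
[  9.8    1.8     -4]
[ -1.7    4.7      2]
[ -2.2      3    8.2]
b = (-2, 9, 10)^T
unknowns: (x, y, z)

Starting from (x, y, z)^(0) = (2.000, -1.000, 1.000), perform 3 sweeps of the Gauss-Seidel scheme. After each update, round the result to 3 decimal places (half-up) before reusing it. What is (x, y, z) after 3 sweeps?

Iteration 1:
  x = (-2 - (1.8)·-1.000 - (-4)·1.000) / (9.8) = 0.388
  y = (9 - (-1.7)·0.388 - (2)·1.000) / (4.7) = 1.630
  z = (10 - (-2.2)·0.388 - (3)·1.630) / (8.2) = 0.727
Iteration 2:
  x = (-2 - (1.8)·1.630 - (-4)·0.727) / (9.8) = -0.207
  y = (9 - (-1.7)·-0.207 - (2)·0.727) / (4.7) = 1.531
  z = (10 - (-2.2)·-0.207 - (3)·1.531) / (8.2) = 0.604
Iteration 3:
  x = (-2 - (1.8)·1.531 - (-4)·0.604) / (9.8) = -0.239
  y = (9 - (-1.7)·-0.239 - (2)·0.604) / (4.7) = 1.571
  z = (10 - (-2.2)·-0.239 - (3)·1.571) / (8.2) = 0.581

(-0.239, 1.571, 0.581)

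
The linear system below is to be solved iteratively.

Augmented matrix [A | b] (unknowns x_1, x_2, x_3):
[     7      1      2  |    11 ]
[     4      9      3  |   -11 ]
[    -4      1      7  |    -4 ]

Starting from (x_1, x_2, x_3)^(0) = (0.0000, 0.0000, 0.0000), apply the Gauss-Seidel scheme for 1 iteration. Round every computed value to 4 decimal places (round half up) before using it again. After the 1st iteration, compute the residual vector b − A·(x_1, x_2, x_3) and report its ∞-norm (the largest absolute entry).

1.8029

Iteration 1:
  x_1 = (11 - (1)·0.0000 - (2)·0.0000) / (7) = 1.5714
  x_2 = (-11 - (4)·1.5714 - (3)·0.0000) / (9) = -1.9206
  x_3 = (-4 - (-4)·1.5714 - (1)·-1.9206) / (7) = 0.6009
Residual b − A·x = (0.7190, -1.8029, -0.0001); ∞-norm = 1.8029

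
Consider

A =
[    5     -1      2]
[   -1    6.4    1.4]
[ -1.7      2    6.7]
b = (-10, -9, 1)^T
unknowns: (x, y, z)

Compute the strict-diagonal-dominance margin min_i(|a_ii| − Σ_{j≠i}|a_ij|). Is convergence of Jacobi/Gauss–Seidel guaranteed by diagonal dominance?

row 1: |5| − (1+2) = 2
row 2: |6.4| − (1+1.4) = 4
row 3: |6.7| − (1.7+2) = 3
minimum over rows = 2 → strictly diagonally dominant (convergence guaranteed)

2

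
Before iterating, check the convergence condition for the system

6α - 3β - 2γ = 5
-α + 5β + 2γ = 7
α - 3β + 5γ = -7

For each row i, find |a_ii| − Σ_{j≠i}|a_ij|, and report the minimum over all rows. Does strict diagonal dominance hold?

1

row 1: |6| − (3+2) = 1
row 2: |5| − (1+2) = 2
row 3: |5| − (1+3) = 1
minimum over rows = 1 → strictly diagonally dominant (convergence guaranteed)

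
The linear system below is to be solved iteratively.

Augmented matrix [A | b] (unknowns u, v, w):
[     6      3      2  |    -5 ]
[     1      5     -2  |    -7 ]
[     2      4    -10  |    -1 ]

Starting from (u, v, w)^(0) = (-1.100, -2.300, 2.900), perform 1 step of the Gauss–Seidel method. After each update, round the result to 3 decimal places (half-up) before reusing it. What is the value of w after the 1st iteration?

-0.074

Iteration 1:
  u = (-5 - (3)·-2.300 - (2)·2.900) / (6) = -0.650
  v = (-7 - (1)·-0.650 - (-2)·2.900) / (5) = -0.110
  w = (-1 - (2)·-0.650 - (4)·-0.110) / (-10) = -0.074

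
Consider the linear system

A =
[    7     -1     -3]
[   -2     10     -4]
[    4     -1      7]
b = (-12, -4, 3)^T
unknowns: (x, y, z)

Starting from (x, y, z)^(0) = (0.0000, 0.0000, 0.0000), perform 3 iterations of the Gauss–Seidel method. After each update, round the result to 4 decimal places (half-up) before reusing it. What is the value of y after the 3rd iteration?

-0.1972

Iteration 1:
  x = (-12 - (-1)·0.0000 - (-3)·0.0000) / (7) = -1.7143
  y = (-4 - (-2)·-1.7143 - (-4)·0.0000) / (10) = -0.7429
  z = (3 - (4)·-1.7143 - (-1)·-0.7429) / (7) = 1.3020
Iteration 2:
  x = (-12 - (-1)·-0.7429 - (-3)·1.3020) / (7) = -1.2624
  y = (-4 - (-2)·-1.2624 - (-4)·1.3020) / (10) = -0.1317
  z = (3 - (4)·-1.2624 - (-1)·-0.1317) / (7) = 1.1311
Iteration 3:
  x = (-12 - (-1)·-0.1317 - (-3)·1.1311) / (7) = -1.2483
  y = (-4 - (-2)·-1.2483 - (-4)·1.1311) / (10) = -0.1972
  z = (3 - (4)·-1.2483 - (-1)·-0.1972) / (7) = 1.1137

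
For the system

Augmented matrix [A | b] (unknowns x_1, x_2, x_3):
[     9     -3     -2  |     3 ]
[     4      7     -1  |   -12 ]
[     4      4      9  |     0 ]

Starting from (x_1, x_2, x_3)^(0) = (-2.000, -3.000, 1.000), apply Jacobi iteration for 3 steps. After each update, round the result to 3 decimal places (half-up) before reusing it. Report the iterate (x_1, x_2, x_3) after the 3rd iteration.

(0.039, -2.050, 0.204)

Iteration 1:
  x_1 = (3 - (-3)·-3.000 - (-2)·1.000) / (9) = -0.444
  x_2 = (-12 - (4)·-2.000 - (-1)·1.000) / (7) = -0.429
  x_3 = (0 - (4)·-2.000 - (4)·-3.000) / (9) = 2.222
Iteration 2:
  x_1 = (3 - (-3)·-0.429 - (-2)·2.222) / (9) = 0.684
  x_2 = (-12 - (4)·-0.444 - (-1)·2.222) / (7) = -1.143
  x_3 = (0 - (4)·-0.444 - (4)·-0.429) / (9) = 0.388
Iteration 3:
  x_1 = (3 - (-3)·-1.143 - (-2)·0.388) / (9) = 0.039
  x_2 = (-12 - (4)·0.684 - (-1)·0.388) / (7) = -2.050
  x_3 = (0 - (4)·0.684 - (4)·-1.143) / (9) = 0.204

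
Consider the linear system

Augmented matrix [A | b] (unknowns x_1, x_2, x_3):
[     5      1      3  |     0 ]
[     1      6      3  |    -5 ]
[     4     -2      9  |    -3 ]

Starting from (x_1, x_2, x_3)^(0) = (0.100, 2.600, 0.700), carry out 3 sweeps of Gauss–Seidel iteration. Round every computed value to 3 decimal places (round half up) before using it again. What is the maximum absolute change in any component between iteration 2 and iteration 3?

Iteration 1:
  x_1 = (0 - (1)·2.600 - (3)·0.700) / (5) = -0.940
  x_2 = (-5 - (1)·-0.940 - (3)·0.700) / (6) = -1.027
  x_3 = (-3 - (4)·-0.940 - (-2)·-1.027) / (9) = -0.144
Iteration 2:
  x_1 = (0 - (1)·-1.027 - (3)·-0.144) / (5) = 0.292
  x_2 = (-5 - (1)·0.292 - (3)·-0.144) / (6) = -0.810
  x_3 = (-3 - (4)·0.292 - (-2)·-0.810) / (9) = -0.643
Iteration 3:
  x_1 = (0 - (1)·-0.810 - (3)·-0.643) / (5) = 0.548
  x_2 = (-5 - (1)·0.548 - (3)·-0.643) / (6) = -0.603
  x_3 = (-3 - (4)·0.548 - (-2)·-0.603) / (9) = -0.711
Change: (0.256, 0.207, -0.068) → max |·| = 0.256

0.256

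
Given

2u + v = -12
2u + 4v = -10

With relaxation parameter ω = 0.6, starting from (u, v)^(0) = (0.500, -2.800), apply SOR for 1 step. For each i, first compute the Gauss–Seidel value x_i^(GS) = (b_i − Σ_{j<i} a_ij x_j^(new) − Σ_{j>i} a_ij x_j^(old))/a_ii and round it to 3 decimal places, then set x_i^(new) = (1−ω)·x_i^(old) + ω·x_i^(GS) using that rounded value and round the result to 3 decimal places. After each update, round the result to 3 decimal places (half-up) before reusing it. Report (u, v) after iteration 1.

(-2.560, -1.852)

Iteration 1:
  u: GS value = (-12 - (1)·-2.800) / (2) = -4.600;  u ← (1−ω)·0.500 + ω·-4.600 = -2.560
  v: GS value = (-10 - (2)·-2.560) / (4) = -1.220;  v ← (1−ω)·-2.800 + ω·-1.220 = -1.852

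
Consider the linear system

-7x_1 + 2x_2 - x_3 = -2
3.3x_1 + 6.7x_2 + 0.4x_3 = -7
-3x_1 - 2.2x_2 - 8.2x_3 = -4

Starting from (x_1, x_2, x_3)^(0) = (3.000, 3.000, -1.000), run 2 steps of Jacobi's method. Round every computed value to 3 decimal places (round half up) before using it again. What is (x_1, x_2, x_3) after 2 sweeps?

(-0.216, -1.594, 0.678)

Iteration 1:
  x_1 = (-2 - (2)·3.000 - (-1)·-1.000) / (-7) = 1.286
  x_2 = (-7 - (3.3)·3.000 - (0.4)·-1.000) / (6.7) = -2.463
  x_3 = (-4 - (-3)·3.000 - (-2.2)·3.000) / (-8.2) = -1.415
Iteration 2:
  x_1 = (-2 - (2)·-2.463 - (-1)·-1.415) / (-7) = -0.216
  x_2 = (-7 - (3.3)·1.286 - (0.4)·-1.415) / (6.7) = -1.594
  x_3 = (-4 - (-3)·1.286 - (-2.2)·-2.463) / (-8.2) = 0.678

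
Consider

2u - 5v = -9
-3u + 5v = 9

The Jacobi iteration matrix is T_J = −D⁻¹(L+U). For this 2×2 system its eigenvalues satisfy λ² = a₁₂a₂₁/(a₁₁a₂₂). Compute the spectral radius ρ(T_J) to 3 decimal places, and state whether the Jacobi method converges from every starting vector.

1.225

a₁₂a₂₁/(a₁₁a₂₂) = (-5)·(-3) / ((2)·(5)) = 1.500000
ρ = √|1.500000| = √1.500000 = 1.225
ρ > 1, so Jacobi diverges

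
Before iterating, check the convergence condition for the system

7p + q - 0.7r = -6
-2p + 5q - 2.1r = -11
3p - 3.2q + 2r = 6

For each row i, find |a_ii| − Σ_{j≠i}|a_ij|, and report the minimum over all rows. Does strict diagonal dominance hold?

row 1: |7| − (1+0.7) = 5.3
row 2: |5| − (2+2.1) = 0.9
row 3: |2| − (3+3.2) = -4.2
minimum over rows = -4.2 → not strictly diagonally dominant

-4.2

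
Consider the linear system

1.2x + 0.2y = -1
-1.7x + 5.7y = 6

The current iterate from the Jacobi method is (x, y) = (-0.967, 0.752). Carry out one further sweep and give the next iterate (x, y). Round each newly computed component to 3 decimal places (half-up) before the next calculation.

(-0.959, 0.764)

One sweep:
  x = (-1 - (0.2)·0.752) / (1.2) = -0.959
  y = (6 - (-1.7)·-0.967) / (5.7) = 0.764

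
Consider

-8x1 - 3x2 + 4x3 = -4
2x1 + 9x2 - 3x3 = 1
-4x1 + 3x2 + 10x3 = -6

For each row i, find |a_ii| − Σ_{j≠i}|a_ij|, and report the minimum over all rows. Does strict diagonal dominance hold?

row 1: |-8| − (3+4) = 1
row 2: |9| − (2+3) = 4
row 3: |10| − (4+3) = 3
minimum over rows = 1 → strictly diagonally dominant (convergence guaranteed)

1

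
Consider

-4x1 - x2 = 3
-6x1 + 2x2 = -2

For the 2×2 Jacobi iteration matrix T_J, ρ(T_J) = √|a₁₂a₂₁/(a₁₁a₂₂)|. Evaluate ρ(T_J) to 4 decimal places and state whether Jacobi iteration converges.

0.8660

a₁₂a₂₁/(a₁₁a₂₂) = (-1)·(-6) / ((-4)·(2)) = -0.750000
ρ = √|-0.750000| = √0.750000 = 0.8660
ρ < 1, so Jacobi converges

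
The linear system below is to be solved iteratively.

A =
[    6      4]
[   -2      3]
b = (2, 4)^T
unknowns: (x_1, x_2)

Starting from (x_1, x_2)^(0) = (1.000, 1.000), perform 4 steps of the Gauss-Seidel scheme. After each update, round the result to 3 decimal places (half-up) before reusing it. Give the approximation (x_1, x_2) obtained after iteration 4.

Iteration 1:
  x_1 = (2 - (4)·1.000) / (6) = -0.333
  x_2 = (4 - (-2)·-0.333) / (3) = 1.111
Iteration 2:
  x_1 = (2 - (4)·1.111) / (6) = -0.407
  x_2 = (4 - (-2)·-0.407) / (3) = 1.062
Iteration 3:
  x_1 = (2 - (4)·1.062) / (6) = -0.375
  x_2 = (4 - (-2)·-0.375) / (3) = 1.083
Iteration 4:
  x_1 = (2 - (4)·1.083) / (6) = -0.389
  x_2 = (4 - (-2)·-0.389) / (3) = 1.074

(-0.389, 1.074)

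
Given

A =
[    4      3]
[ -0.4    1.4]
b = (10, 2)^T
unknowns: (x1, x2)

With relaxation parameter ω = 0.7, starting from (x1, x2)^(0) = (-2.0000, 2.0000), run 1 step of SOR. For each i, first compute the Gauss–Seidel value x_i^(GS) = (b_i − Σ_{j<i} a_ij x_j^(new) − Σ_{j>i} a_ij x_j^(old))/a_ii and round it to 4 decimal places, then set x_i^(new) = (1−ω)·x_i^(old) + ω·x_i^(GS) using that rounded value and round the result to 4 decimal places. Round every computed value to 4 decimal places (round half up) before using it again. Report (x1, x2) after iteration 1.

Iteration 1:
  x1: GS value = (10 - (3)·2.0000) / (4) = 1.0000;  x1 ← (1−ω)·-2.0000 + ω·1.0000 = 0.1000
  x2: GS value = (2 - (-0.4)·0.1000) / (1.4) = 1.4571;  x2 ← (1−ω)·2.0000 + ω·1.4571 = 1.6200

(0.1000, 1.6200)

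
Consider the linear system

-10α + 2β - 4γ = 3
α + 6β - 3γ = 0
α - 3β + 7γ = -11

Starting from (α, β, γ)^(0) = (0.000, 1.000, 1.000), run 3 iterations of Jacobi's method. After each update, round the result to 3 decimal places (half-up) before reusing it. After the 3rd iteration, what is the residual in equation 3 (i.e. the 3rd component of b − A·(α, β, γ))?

Iteration 1:
  α = (3 - (2)·1.000 - (-4)·1.000) / (-10) = -0.500
  β = (0 - (1)·0.000 - (-3)·1.000) / (6) = 0.500
  γ = (-11 - (1)·0.000 - (-3)·1.000) / (7) = -1.143
Iteration 2:
  α = (3 - (2)·0.500 - (-4)·-1.143) / (-10) = 0.257
  β = (0 - (1)·-0.500 - (-3)·-1.143) / (6) = -0.488
  γ = (-11 - (1)·-0.500 - (-3)·0.500) / (7) = -1.286
Iteration 3:
  α = (3 - (2)·-0.488 - (-4)·-1.286) / (-10) = 0.117
  β = (0 - (1)·0.257 - (-3)·-1.286) / (6) = -0.686
  γ = (-11 - (1)·0.257 - (-3)·-0.488) / (7) = -1.817
Residual b − A·x = (-1.726, -1.452, -0.456)

-0.456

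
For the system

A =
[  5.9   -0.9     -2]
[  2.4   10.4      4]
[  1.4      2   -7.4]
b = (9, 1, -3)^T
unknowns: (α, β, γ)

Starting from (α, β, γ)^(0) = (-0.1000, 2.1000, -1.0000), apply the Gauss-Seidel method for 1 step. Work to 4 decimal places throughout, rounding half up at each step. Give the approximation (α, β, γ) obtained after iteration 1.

Iteration 1:
  α = (9 - (-0.9)·2.1000 - (-2)·-1.0000) / (5.9) = 1.5068
  β = (1 - (2.4)·1.5068 - (4)·-1.0000) / (10.4) = 0.1330
  γ = (-3 - (1.4)·1.5068 - (2)·0.1330) / (-7.4) = 0.7264

(1.5068, 0.1330, 0.7264)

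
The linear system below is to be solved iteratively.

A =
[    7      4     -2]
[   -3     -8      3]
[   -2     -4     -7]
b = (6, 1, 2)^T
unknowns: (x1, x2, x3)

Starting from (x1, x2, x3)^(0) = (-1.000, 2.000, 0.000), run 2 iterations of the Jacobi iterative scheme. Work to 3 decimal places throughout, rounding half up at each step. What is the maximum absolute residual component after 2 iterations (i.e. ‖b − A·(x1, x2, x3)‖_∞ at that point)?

4.374

Iteration 1:
  x1 = (6 - (4)·2.000 - (-2)·0.000) / (7) = -0.286
  x2 = (1 - (-3)·-1.000 - (3)·0.000) / (-8) = 0.250
  x3 = (2 - (-2)·-1.000 - (-4)·2.000) / (-7) = -1.143
Iteration 2:
  x1 = (6 - (4)·0.250 - (-2)·-1.143) / (7) = 0.388
  x2 = (1 - (-3)·-0.286 - (3)·-1.143) / (-8) = -0.446
  x3 = (2 - (-2)·-0.286 - (-4)·0.250) / (-7) = -0.347
Residual b − A·x = (4.374, -0.363, -1.437); ∞-norm = 4.374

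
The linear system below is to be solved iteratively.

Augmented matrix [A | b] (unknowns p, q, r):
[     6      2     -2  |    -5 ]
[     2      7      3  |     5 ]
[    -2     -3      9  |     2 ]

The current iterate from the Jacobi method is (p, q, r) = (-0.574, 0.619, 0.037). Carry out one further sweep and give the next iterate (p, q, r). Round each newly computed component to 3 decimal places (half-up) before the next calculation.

One sweep:
  p = (-5 - (2)·0.619 - (-2)·0.037) / (6) = -1.027
  q = (5 - (2)·-0.574 - (3)·0.037) / (7) = 0.862
  r = (2 - (-2)·-0.574 - (-3)·0.619) / (9) = 0.301

(-1.027, 0.862, 0.301)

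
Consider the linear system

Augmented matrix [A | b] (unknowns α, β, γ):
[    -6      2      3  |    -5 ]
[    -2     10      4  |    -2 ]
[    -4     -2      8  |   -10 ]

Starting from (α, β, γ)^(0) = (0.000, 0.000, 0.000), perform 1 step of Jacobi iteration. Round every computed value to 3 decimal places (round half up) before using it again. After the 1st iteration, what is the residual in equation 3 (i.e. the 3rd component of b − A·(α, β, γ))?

Iteration 1:
  α = (-5 - (2)·0.000 - (3)·0.000) / (-6) = 0.833
  β = (-2 - (-2)·0.000 - (4)·0.000) / (10) = -0.200
  γ = (-10 - (-4)·0.000 - (-2)·0.000) / (8) = -1.250
Residual b − A·x = (4.148, 6.666, 2.932)

2.932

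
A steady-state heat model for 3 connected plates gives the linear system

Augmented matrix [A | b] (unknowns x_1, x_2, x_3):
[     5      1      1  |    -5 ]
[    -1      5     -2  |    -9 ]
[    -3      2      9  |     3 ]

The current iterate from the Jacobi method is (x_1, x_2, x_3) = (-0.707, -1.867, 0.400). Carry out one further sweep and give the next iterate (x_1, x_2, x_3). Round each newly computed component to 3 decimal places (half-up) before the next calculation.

One sweep:
  x_1 = (-5 - (1)·-1.867 - (1)·0.400) / (5) = -0.707
  x_2 = (-9 - (-1)·-0.707 - (-2)·0.400) / (5) = -1.781
  x_3 = (3 - (-3)·-0.707 - (2)·-1.867) / (9) = 0.513

(-0.707, -1.781, 0.513)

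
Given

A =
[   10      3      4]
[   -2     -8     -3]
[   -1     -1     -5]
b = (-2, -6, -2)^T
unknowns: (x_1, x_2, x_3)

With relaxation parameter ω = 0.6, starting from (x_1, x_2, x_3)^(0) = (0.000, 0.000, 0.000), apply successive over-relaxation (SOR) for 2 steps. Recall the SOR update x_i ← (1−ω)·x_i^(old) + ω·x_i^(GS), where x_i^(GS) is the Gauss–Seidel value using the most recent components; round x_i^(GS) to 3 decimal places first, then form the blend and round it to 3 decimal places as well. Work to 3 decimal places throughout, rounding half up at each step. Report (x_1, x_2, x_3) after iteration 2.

(-0.300, 0.638, 0.278)

Iteration 1:
  x_1: GS value = (-2 - (3)·0.000 - (4)·0.000) / (10) = -0.200;  x_1 ← (1−ω)·0.000 + ω·-0.200 = -0.120
  x_2: GS value = (-6 - (-2)·-0.120 - (-3)·0.000) / (-8) = 0.780;  x_2 ← (1−ω)·0.000 + ω·0.780 = 0.468
  x_3: GS value = (-2 - (-1)·-0.120 - (-1)·0.468) / (-5) = 0.330;  x_3 ← (1−ω)·0.000 + ω·0.330 = 0.198
Iteration 2:
  x_1: GS value = (-2 - (3)·0.468 - (4)·0.198) / (10) = -0.420;  x_1 ← (1−ω)·-0.120 + ω·-0.420 = -0.300
  x_2: GS value = (-6 - (-2)·-0.300 - (-3)·0.198) / (-8) = 0.751;  x_2 ← (1−ω)·0.468 + ω·0.751 = 0.638
  x_3: GS value = (-2 - (-1)·-0.300 - (-1)·0.638) / (-5) = 0.332;  x_3 ← (1−ω)·0.198 + ω·0.332 = 0.278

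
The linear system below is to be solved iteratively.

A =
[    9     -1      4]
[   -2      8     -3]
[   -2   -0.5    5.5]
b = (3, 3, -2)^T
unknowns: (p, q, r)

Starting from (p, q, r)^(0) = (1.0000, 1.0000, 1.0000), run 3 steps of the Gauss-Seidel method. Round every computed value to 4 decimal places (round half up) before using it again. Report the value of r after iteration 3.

Iteration 1:
  p = (3 - (-1)·1.0000 - (4)·1.0000) / (9) = 0.0000
  q = (3 - (-2)·0.0000 - (-3)·1.0000) / (8) = 0.7500
  r = (-2 - (-2)·0.0000 - (-0.5)·0.7500) / (5.5) = -0.2955
Iteration 2:
  p = (3 - (-1)·0.7500 - (4)·-0.2955) / (9) = 0.5480
  q = (3 - (-2)·0.5480 - (-3)·-0.2955) / (8) = 0.4012
  r = (-2 - (-2)·0.5480 - (-0.5)·0.4012) / (5.5) = -0.1279
Iteration 3:
  p = (3 - (-1)·0.4012 - (4)·-0.1279) / (9) = 0.4348
  q = (3 - (-2)·0.4348 - (-3)·-0.1279) / (8) = 0.4357
  r = (-2 - (-2)·0.4348 - (-0.5)·0.4357) / (5.5) = -0.1659

-0.1659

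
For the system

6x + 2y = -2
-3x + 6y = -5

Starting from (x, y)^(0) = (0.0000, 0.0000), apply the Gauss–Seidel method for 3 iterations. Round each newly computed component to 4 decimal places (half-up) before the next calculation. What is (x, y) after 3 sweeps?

(-0.0556, -0.8611)

Iteration 1:
  x = (-2 - (2)·0.0000) / (6) = -0.3333
  y = (-5 - (-3)·-0.3333) / (6) = -1.0000
Iteration 2:
  x = (-2 - (2)·-1.0000) / (6) = 0.0000
  y = (-5 - (-3)·0.0000) / (6) = -0.8333
Iteration 3:
  x = (-2 - (2)·-0.8333) / (6) = -0.0556
  y = (-5 - (-3)·-0.0556) / (6) = -0.8611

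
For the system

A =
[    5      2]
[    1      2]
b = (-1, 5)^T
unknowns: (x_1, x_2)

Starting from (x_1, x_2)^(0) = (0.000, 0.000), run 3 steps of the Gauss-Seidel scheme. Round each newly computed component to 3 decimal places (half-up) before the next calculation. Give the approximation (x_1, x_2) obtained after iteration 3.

Iteration 1:
  x_1 = (-1 - (2)·0.000) / (5) = -0.200
  x_2 = (5 - (1)·-0.200) / (2) = 2.600
Iteration 2:
  x_1 = (-1 - (2)·2.600) / (5) = -1.240
  x_2 = (5 - (1)·-1.240) / (2) = 3.120
Iteration 3:
  x_1 = (-1 - (2)·3.120) / (5) = -1.448
  x_2 = (5 - (1)·-1.448) / (2) = 3.224

(-1.448, 3.224)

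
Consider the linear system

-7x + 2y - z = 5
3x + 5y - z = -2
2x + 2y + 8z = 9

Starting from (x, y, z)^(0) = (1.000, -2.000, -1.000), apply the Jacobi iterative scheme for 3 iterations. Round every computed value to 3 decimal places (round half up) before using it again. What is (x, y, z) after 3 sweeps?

Iteration 1:
  x = (5 - (2)·-2.000 - (-1)·-1.000) / (-7) = -1.143
  y = (-2 - (3)·1.000 - (-1)·-1.000) / (5) = -1.200
  z = (9 - (2)·1.000 - (2)·-2.000) / (8) = 1.375
Iteration 2:
  x = (5 - (2)·-1.200 - (-1)·1.375) / (-7) = -1.254
  y = (-2 - (3)·-1.143 - (-1)·1.375) / (5) = 0.561
  z = (9 - (2)·-1.143 - (2)·-1.200) / (8) = 1.711
Iteration 3:
  x = (5 - (2)·0.561 - (-1)·1.711) / (-7) = -0.798
  y = (-2 - (3)·-1.254 - (-1)·1.711) / (5) = 0.695
  z = (9 - (2)·-1.254 - (2)·0.561) / (8) = 1.298

(-0.798, 0.695, 1.298)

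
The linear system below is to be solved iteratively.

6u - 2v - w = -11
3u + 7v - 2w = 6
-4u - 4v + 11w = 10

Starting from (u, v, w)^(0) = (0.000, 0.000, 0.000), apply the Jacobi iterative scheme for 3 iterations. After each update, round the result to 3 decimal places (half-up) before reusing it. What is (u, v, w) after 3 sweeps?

Iteration 1:
  u = (-11 - (-2)·0.000 - (-1)·0.000) / (6) = -1.833
  v = (6 - (3)·0.000 - (-2)·0.000) / (7) = 0.857
  w = (10 - (-4)·0.000 - (-4)·0.000) / (11) = 0.909
Iteration 2:
  u = (-11 - (-2)·0.857 - (-1)·0.909) / (6) = -1.396
  v = (6 - (3)·-1.833 - (-2)·0.909) / (7) = 1.902
  w = (10 - (-4)·-1.833 - (-4)·0.857) / (11) = 0.554
Iteration 3:
  u = (-11 - (-2)·1.902 - (-1)·0.554) / (6) = -1.107
  v = (6 - (3)·-1.396 - (-2)·0.554) / (7) = 1.614
  w = (10 - (-4)·-1.396 - (-4)·1.902) / (11) = 1.093

(-1.107, 1.614, 1.093)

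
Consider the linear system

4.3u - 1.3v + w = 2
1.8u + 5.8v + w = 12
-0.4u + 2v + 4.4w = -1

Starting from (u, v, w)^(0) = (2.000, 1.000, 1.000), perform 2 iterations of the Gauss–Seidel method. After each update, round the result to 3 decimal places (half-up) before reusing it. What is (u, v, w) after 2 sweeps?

(1.213, 1.859, -0.962)

Iteration 1:
  u = (2 - (-1.3)·1.000 - (1)·1.000) / (4.3) = 0.535
  v = (12 - (1.8)·0.535 - (1)·1.000) / (5.8) = 1.731
  w = (-1 - (-0.4)·0.535 - (2)·1.731) / (4.4) = -0.965
Iteration 2:
  u = (2 - (-1.3)·1.731 - (1)·-0.965) / (4.3) = 1.213
  v = (12 - (1.8)·1.213 - (1)·-0.965) / (5.8) = 1.859
  w = (-1 - (-0.4)·1.213 - (2)·1.859) / (4.4) = -0.962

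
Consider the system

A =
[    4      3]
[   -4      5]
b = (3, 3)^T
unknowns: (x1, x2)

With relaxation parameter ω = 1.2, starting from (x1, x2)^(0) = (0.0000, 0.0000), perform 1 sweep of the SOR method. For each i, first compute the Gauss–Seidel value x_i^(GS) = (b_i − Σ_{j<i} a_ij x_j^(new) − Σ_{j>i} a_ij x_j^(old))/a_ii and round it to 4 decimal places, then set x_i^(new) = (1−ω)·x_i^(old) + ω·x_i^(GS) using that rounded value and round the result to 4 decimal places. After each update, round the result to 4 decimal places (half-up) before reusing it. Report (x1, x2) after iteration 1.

Iteration 1:
  x1: GS value = (3 - (3)·0.0000) / (4) = 0.7500;  x1 ← (1−ω)·0.0000 + ω·0.7500 = 0.9000
  x2: GS value = (3 - (-4)·0.9000) / (5) = 1.3200;  x2 ← (1−ω)·0.0000 + ω·1.3200 = 1.5840

(0.9000, 1.5840)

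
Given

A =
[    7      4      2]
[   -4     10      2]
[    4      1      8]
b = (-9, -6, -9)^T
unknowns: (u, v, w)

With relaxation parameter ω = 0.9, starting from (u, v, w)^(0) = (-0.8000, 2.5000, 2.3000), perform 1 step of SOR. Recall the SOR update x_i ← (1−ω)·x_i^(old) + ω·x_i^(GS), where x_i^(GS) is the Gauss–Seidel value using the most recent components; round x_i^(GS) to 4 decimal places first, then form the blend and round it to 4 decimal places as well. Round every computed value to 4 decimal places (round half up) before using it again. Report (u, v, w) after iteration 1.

(-3.1143, -1.8251, 0.8243)

Iteration 1:
  u: GS value = (-9 - (4)·2.5000 - (2)·2.3000) / (7) = -3.3714;  u ← (1−ω)·-0.8000 + ω·-3.3714 = -3.1143
  v: GS value = (-6 - (-4)·-3.1143 - (2)·2.3000) / (10) = -2.3057;  v ← (1−ω)·2.5000 + ω·-2.3057 = -1.8251
  w: GS value = (-9 - (4)·-3.1143 - (1)·-1.8251) / (8) = 0.6603;  w ← (1−ω)·2.3000 + ω·0.6603 = 0.8243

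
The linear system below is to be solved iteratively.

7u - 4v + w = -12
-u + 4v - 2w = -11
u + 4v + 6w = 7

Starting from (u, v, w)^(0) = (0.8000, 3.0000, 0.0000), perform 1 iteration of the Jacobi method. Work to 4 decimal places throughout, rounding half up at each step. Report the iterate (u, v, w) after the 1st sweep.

Iteration 1:
  u = (-12 - (-4)·3.0000 - (1)·0.0000) / (7) = 0.0000
  v = (-11 - (-1)·0.8000 - (-2)·0.0000) / (4) = -2.5500
  w = (7 - (1)·0.8000 - (4)·3.0000) / (6) = -0.9667

(0.0000, -2.5500, -0.9667)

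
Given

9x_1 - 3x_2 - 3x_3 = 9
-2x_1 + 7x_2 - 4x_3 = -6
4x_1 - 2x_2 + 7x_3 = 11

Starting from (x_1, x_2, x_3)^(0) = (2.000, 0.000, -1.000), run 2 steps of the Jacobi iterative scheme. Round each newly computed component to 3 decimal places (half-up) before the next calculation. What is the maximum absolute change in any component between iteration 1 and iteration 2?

0.516

Iteration 1:
  x_1 = (9 - (-3)·0.000 - (-3)·-1.000) / (9) = 0.667
  x_2 = (-6 - (-2)·2.000 - (-4)·-1.000) / (7) = -0.857
  x_3 = (11 - (4)·2.000 - (-2)·0.000) / (7) = 0.429
Iteration 2:
  x_1 = (9 - (-3)·-0.857 - (-3)·0.429) / (9) = 0.857
  x_2 = (-6 - (-2)·0.667 - (-4)·0.429) / (7) = -0.421
  x_3 = (11 - (4)·0.667 - (-2)·-0.857) / (7) = 0.945
Change: (0.190, 0.436, 0.516) → max |·| = 0.516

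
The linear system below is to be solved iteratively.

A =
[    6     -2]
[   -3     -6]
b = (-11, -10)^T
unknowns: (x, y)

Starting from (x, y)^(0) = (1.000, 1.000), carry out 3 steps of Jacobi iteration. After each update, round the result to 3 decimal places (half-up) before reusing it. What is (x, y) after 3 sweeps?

(-1.028, 2.389)

Iteration 1:
  x = (-11 - (-2)·1.000) / (6) = -1.500
  y = (-10 - (-3)·1.000) / (-6) = 1.167
Iteration 2:
  x = (-11 - (-2)·1.167) / (6) = -1.444
  y = (-10 - (-3)·-1.500) / (-6) = 2.417
Iteration 3:
  x = (-11 - (-2)·2.417) / (6) = -1.028
  y = (-10 - (-3)·-1.444) / (-6) = 2.389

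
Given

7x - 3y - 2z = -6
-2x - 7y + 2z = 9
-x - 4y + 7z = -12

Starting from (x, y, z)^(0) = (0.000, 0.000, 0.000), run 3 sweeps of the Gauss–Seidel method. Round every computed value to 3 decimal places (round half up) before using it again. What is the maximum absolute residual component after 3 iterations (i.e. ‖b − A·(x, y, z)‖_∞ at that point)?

0.204

Iteration 1:
  x = (-6 - (-3)·0.000 - (-2)·0.000) / (7) = -0.857
  y = (9 - (-2)·-0.857 - (2)·0.000) / (-7) = -1.041
  z = (-12 - (-1)·-0.857 - (-4)·-1.041) / (7) = -2.432
Iteration 2:
  x = (-6 - (-3)·-1.041 - (-2)·-2.432) / (7) = -1.998
  y = (9 - (-2)·-1.998 - (2)·-2.432) / (-7) = -1.410
  z = (-12 - (-1)·-1.998 - (-4)·-1.410) / (7) = -2.805
Iteration 3:
  x = (-6 - (-3)·-1.410 - (-2)·-2.805) / (7) = -2.263
  y = (9 - (-2)·-2.263 - (2)·-2.805) / (-7) = -1.441
  z = (-12 - (-1)·-2.263 - (-4)·-1.441) / (7) = -2.861
Residual b − A·x = (-0.204, 0.109, 0.000); ∞-norm = 0.204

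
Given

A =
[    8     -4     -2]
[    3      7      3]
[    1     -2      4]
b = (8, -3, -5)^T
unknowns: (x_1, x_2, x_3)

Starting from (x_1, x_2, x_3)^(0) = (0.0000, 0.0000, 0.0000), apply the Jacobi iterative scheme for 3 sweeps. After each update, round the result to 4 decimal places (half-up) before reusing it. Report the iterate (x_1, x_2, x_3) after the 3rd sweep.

Iteration 1:
  x_1 = (8 - (-4)·0.0000 - (-2)·0.0000) / (8) = 1.0000
  x_2 = (-3 - (3)·0.0000 - (3)·0.0000) / (7) = -0.4286
  x_3 = (-5 - (1)·0.0000 - (-2)·0.0000) / (4) = -1.2500
Iteration 2:
  x_1 = (8 - (-4)·-0.4286 - (-2)·-1.2500) / (8) = 0.4732
  x_2 = (-3 - (3)·1.0000 - (3)·-1.2500) / (7) = -0.3214
  x_3 = (-5 - (1)·1.0000 - (-2)·-0.4286) / (4) = -1.7143
Iteration 3:
  x_1 = (8 - (-4)·-0.3214 - (-2)·-1.7143) / (8) = 0.4107
  x_2 = (-3 - (3)·0.4732 - (3)·-1.7143) / (7) = 0.1033
  x_3 = (-5 - (1)·0.4732 - (-2)·-0.3214) / (4) = -1.5290

(0.4107, 0.1033, -1.5290)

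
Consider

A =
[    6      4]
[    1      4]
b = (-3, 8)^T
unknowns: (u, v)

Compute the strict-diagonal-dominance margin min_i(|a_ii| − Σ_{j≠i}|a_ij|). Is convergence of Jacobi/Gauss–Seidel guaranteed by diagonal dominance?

2

row 1: |6| − (4) = 2
row 2: |4| − (1) = 3
minimum over rows = 2 → strictly diagonally dominant (convergence guaranteed)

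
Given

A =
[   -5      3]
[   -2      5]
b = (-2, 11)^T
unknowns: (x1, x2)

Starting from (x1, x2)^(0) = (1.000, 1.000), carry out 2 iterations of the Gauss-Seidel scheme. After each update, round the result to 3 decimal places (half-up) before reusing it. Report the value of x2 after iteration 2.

Iteration 1:
  x1 = (-2 - (3)·1.000) / (-5) = 1.000
  x2 = (11 - (-2)·1.000) / (5) = 2.600
Iteration 2:
  x1 = (-2 - (3)·2.600) / (-5) = 1.960
  x2 = (11 - (-2)·1.960) / (5) = 2.984

2.984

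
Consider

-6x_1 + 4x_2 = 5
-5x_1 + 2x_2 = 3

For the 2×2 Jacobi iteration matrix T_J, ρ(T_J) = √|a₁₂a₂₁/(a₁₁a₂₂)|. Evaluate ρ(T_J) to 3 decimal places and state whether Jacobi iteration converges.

1.291

a₁₂a₂₁/(a₁₁a₂₂) = (4)·(-5) / ((-6)·(2)) = 1.666667
ρ = √|1.666667| = √1.666667 = 1.291
ρ > 1, so Jacobi diverges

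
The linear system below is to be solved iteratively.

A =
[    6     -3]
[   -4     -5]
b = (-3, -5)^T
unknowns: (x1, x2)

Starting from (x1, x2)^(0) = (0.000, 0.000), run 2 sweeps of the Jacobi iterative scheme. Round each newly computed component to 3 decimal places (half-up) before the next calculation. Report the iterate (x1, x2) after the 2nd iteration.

(0.000, 1.400)

Iteration 1:
  x1 = (-3 - (-3)·0.000) / (6) = -0.500
  x2 = (-5 - (-4)·0.000) / (-5) = 1.000
Iteration 2:
  x1 = (-3 - (-3)·1.000) / (6) = 0.000
  x2 = (-5 - (-4)·-0.500) / (-5) = 1.400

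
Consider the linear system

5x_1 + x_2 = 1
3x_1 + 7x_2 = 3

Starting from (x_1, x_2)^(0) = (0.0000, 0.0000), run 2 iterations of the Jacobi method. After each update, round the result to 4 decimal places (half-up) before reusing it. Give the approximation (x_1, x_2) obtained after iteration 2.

Iteration 1:
  x_1 = (1 - (1)·0.0000) / (5) = 0.2000
  x_2 = (3 - (3)·0.0000) / (7) = 0.4286
Iteration 2:
  x_1 = (1 - (1)·0.4286) / (5) = 0.1143
  x_2 = (3 - (3)·0.2000) / (7) = 0.3429

(0.1143, 0.3429)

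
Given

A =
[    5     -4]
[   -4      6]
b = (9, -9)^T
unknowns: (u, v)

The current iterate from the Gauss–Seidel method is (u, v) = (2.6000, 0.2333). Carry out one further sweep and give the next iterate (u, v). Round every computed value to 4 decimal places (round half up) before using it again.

(1.9866, -0.1756)

One sweep:
  u = (9 - (-4)·0.2333) / (5) = 1.9866
  v = (-9 - (-4)·1.9866) / (6) = -0.1756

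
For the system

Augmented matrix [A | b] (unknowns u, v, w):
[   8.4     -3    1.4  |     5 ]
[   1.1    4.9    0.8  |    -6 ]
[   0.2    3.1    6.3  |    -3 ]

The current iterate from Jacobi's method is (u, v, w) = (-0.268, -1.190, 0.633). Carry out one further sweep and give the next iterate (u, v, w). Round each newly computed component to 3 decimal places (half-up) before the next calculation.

(0.065, -1.268, 0.118)

One sweep:
  u = (5 - (-3)·-1.190 - (1.4)·0.633) / (8.4) = 0.065
  v = (-6 - (1.1)·-0.268 - (0.8)·0.633) / (4.9) = -1.268
  w = (-3 - (0.2)·-0.268 - (3.1)·-1.190) / (6.3) = 0.118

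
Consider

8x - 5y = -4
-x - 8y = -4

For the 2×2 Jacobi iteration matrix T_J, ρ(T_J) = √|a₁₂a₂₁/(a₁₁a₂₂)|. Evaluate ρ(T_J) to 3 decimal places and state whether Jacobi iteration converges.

a₁₂a₂₁/(a₁₁a₂₂) = (-5)·(-1) / ((8)·(-8)) = -0.078125
ρ = √|-0.078125| = √0.078125 = 0.280
ρ < 1, so Jacobi converges

0.280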